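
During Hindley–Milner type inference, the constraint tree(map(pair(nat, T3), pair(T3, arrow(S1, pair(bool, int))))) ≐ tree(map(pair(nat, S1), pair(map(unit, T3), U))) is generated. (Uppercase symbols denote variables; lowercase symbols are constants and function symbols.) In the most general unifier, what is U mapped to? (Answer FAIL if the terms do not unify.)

Decompose tree/1: map(pair(nat, T3), pair(T3, arrow(S1, pair(bool, int)))) ≐ map(pair(nat, S1), pair(map(unit, T3), U)).
Decompose map/2: pair(nat, T3) ≐ pair(nat, S1),  pair(T3, arrow(S1, pair(bool, int))) ≐ pair(map(unit, T3), U).
Decompose pair/2: nat ≐ nat,  T3 ≐ S1.
Delete trivial equation nat ≐ nat.
Bind T3 := S1; substituting into the remaining equation gives: pair(S1, arrow(S1, pair(bool, int))) ≐ pair(map(unit, S1), U).
Decompose pair/2: S1 ≐ map(unit, S1),  arrow(S1, pair(bool, int)) ≐ U.
Occurs check fails: S1 occurs in map(unit, S1); the equation S1 ≐ map(unit, S1) has no finite solution.

FAIL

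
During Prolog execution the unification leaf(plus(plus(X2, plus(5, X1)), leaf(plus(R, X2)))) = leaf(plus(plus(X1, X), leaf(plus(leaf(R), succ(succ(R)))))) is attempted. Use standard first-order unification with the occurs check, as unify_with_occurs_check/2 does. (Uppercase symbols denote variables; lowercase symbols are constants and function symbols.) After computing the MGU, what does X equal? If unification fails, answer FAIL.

FAIL

Decompose leaf/1: plus(plus(X2, plus(5, X1)), leaf(plus(R, X2))) = plus(plus(X1, X), leaf(plus(leaf(R), succ(succ(R))))).
Decompose plus/2: plus(X2, plus(5, X1)) = plus(X1, X),  leaf(plus(R, X2)) = leaf(plus(leaf(R), succ(succ(R)))).
Decompose plus/2: X2 = X1,  plus(5, X1) = X.
Bind X2 := X1; substituting into the one remaining equation that mentions X2 gives: leaf(plus(R, X1)) = leaf(plus(leaf(R), succ(succ(R)))).
Bind X := plus(5, X1); no other remaining equation mentions X.
Decompose leaf/1: plus(R, X1) = plus(leaf(R), succ(succ(R))).
Decompose plus/2: R = leaf(R),  X1 = succ(succ(R)).
Occurs check fails: R occurs in leaf(R); the equation R = leaf(R) has no finite solution.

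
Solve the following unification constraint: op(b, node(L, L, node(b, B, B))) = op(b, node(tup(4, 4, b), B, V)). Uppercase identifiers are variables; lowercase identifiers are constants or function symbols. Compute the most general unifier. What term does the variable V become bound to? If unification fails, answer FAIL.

node(b, tup(4, 4, b), tup(4, 4, b))

Decompose op/2: b = b,  node(L, L, node(b, B, B)) = node(tup(4, 4, b), B, V).
Delete trivial equation b = b.
Decompose node/3: L = tup(4, 4, b),  L = B,  node(b, B, B) = V.
Bind L := tup(4, 4, b); substituting into the one remaining equation that mentions L gives: tup(4, 4, b) = B.
Bind B := tup(4, 4, b); substituting into the remaining equation gives: node(b, tup(4, 4, b), tup(4, 4, b)) = V.
Bind V := node(b, tup(4, 4, b), tup(4, 4, b)).
MGU = { L -> tup(4, 4, b), B -> tup(4, 4, b), V -> node(b, tup(4, 4, b), tup(4, 4, b)) }, so V -> node(b, tup(4, 4, b), tup(4, 4, b)).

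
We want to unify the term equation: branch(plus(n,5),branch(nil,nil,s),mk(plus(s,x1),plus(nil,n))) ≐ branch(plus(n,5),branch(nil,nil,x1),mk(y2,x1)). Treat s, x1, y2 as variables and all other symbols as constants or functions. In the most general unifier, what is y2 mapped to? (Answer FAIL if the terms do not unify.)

plus(plus(nil,n),plus(nil,n))

Decompose branch/3: plus(n,5) ≐ plus(n,5),  branch(nil,nil,s) ≐ branch(nil,nil,x1),  mk(plus(s,x1),plus(nil,n)) ≐ mk(y2,x1).
Delete trivial equation plus(n,5) ≐ plus(n,5).
Decompose branch/3: nil ≐ nil,  nil ≐ nil,  s ≐ x1.
Delete trivial equation nil ≐ nil.
Delete trivial equation nil ≐ nil.
Bind s := x1; substituting into the remaining equation gives: mk(plus(x1,x1),plus(nil,n)) ≐ mk(y2,x1).
Decompose mk/2: plus(x1,x1) ≐ y2,  plus(nil,n) ≐ x1.
Bind y2 := plus(x1,x1); no other remaining equation mentions y2.
Bind x1 := plus(nil,n). Substituting into the earlier bindings gives s := plus(nil,n), y2 := plus(plus(nil,n),plus(nil,n)).
MGU = { s ↦ plus(nil,n), y2 ↦ plus(plus(nil,n),plus(nil,n)), x1 ↦ plus(nil,n) }, so y2 ↦ plus(plus(nil,n),plus(nil,n)).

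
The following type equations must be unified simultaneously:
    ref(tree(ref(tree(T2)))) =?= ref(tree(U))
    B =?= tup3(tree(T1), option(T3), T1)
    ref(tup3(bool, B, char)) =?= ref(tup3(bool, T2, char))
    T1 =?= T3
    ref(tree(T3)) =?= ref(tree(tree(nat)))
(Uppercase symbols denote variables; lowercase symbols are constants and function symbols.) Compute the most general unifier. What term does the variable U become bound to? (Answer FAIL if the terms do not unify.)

ref(tree(tup3(tree(tree(nat)), option(tree(nat)), tree(nat))))

Decompose ref/1: tree(ref(tree(T2))) =?= tree(U).
Decompose tree/1: ref(tree(T2)) =?= U.
Bind U := ref(tree(T2)); no other remaining equation mentions U.
Bind B := tup3(tree(T1), option(T3), T1); substituting into the one remaining equation that mentions B gives: ref(tup3(bool, tup3(tree(T1), option(T3), T1), char)) =?= ref(tup3(bool, T2, char)).
Decompose ref/1: tup3(bool, tup3(tree(T1), option(T3), T1), char) =?= tup3(bool, T2, char).
Decompose tup3/3: bool =?= bool,  tup3(tree(T1), option(T3), T1) =?= T2,  char =?= char.
Delete trivial equation bool =?= bool.
Bind T2 := tup3(tree(T1), option(T3), T1); no other remaining equation mentions T2. Substituting into the earlier binding gives U := ref(tree(tup3(tree(T1), option(T3), T1))).
Delete trivial equation char =?= char.
Bind T1 := T3; no other remaining equation mentions T1. Substituting into the earlier bindings gives U := ref(tree(tup3(tree(T3), option(T3), T3))), B := tup3(tree(T3), option(T3), T3), T2 := tup3(tree(T3), option(T3), T3).
Decompose ref/1: tree(T3) =?= tree(tree(nat)).
Decompose tree/1: T3 =?= tree(nat).
Bind T3 := tree(nat). Substituting into the earlier bindings gives U := ref(tree(tup3(tree(tree(nat)), option(tree(nat)), tree(nat)))), B := tup3(tree(tree(nat)), option(tree(nat)), tree(nat)), T2 := tup3(tree(tree(nat)), option(tree(nat)), tree(nat)), T1 := tree(nat).
MGU = { U := ref(tree(tup3(tree(tree(nat)), option(tree(nat)), tree(nat)))), B := tup3(tree(tree(nat)), option(tree(nat)), tree(nat)), T2 := tup3(tree(tree(nat)), option(tree(nat)), tree(nat)), T1 := tree(nat), T3 := tree(nat) }, so U := ref(tree(tup3(tree(tree(nat)), option(tree(nat)), tree(nat)))).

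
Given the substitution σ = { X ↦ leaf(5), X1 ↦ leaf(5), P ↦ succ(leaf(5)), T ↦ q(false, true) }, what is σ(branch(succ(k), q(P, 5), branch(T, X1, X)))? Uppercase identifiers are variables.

branch(succ(k), q(succ(leaf(5)), 5), branch(q(false, true), leaf(5), leaf(5)))

Replace each occurrence of X with leaf(5).
Replace each occurrence of X1 with leaf(5).
Replace each occurrence of P with succ(leaf(5)).
Replace each occurrence of T with q(false, true).
Result: branch(succ(k), q(succ(leaf(5)), 5), branch(q(false, true), leaf(5), leaf(5))).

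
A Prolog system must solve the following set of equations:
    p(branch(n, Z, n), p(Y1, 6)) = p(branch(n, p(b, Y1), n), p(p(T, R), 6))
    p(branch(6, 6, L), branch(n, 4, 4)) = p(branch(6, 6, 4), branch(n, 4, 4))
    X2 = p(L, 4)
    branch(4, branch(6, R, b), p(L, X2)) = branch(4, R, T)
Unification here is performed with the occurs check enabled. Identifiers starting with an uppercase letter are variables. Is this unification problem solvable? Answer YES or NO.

NO

Decompose p/2: branch(n, Z, n) = branch(n, p(b, Y1), n),  p(Y1, 6) = p(p(T, R), 6).
Decompose branch/3: n = n,  Z = p(b, Y1),  n = n.
Delete trivial equation n = n.
Bind Z := p(b, Y1); no other remaining equation mentions Z.
Delete trivial equation n = n.
Decompose p/2: Y1 = p(T, R),  6 = 6.
Bind Y1 := p(T, R); no other remaining equation mentions Y1. Substituting into the earlier binding gives Z := p(b, p(T, R)).
Delete trivial equation 6 = 6.
Decompose p/2: branch(6, 6, L) = branch(6, 6, 4),  branch(n, 4, 4) = branch(n, 4, 4).
Decompose branch/3: 6 = 6,  6 = 6,  L = 4.
Delete trivial equation 6 = 6.
Delete trivial equation 6 = 6.
Bind L := 4; substituting into the 2 remaining equations that mention L gives: X2 = p(4, 4),  branch(4, branch(6, R, b), p(4, X2)) = branch(4, R, T).
Delete trivial equation branch(n, 4, 4) = branch(n, 4, 4).
Bind X2 := p(4, 4); substituting into the remaining equation gives: branch(4, branch(6, R, b), p(4, p(4, 4))) = branch(4, R, T).
Decompose branch/3: 4 = 4,  branch(6, R, b) = R,  p(4, p(4, 4)) = T.
Delete trivial equation 4 = 4.
Occurs check fails: R occurs in branch(6, R, b); the equation R = branch(6, R, b) has no finite solution.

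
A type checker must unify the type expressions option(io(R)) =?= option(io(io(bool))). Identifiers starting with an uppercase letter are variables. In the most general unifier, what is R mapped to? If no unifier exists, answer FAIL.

Decompose option/1: io(R) =?= io(io(bool)).
Decompose io/1: R =?= io(bool).
Bind R := io(bool).
MGU = { R ↦ io(bool) }, so R ↦ io(bool).

io(bool)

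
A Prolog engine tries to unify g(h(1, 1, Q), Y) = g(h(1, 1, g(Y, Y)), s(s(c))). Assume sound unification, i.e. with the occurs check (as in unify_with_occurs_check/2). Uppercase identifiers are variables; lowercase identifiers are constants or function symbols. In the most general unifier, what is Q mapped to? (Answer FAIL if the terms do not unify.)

g(s(s(c)), s(s(c)))

Decompose g/2: h(1, 1, Q) = h(1, 1, g(Y, Y)),  Y = s(s(c)).
Decompose h/3: 1 = 1,  1 = 1,  Q = g(Y, Y).
Delete trivial equation 1 = 1.
Delete trivial equation 1 = 1.
Bind Q := g(Y, Y); no other remaining equation mentions Q.
Bind Y := s(s(c)). Substituting into the earlier binding gives Q := g(s(s(c)), s(s(c))).
MGU = { Q -> g(s(s(c)), s(s(c))), Y -> s(s(c)) }, so Q -> g(s(s(c)), s(s(c))).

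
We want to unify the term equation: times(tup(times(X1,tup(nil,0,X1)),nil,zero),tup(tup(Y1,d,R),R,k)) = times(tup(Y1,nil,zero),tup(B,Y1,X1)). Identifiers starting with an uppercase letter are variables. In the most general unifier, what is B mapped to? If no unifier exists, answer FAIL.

Decompose times/2: tup(times(X1,tup(nil,0,X1)),nil,zero) = tup(Y1,nil,zero),  tup(tup(Y1,d,R),R,k) = tup(B,Y1,X1).
Decompose tup/3: times(X1,tup(nil,0,X1)) = Y1,  nil = nil,  zero = zero.
Bind Y1 := times(X1,tup(nil,0,X1)); substituting into the one remaining equation that mentions Y1 gives: tup(tup(times(X1,tup(nil,0,X1)),d,R),R,k) = tup(B,times(X1,tup(nil,0,X1)),X1).
Delete trivial equation nil = nil.
Delete trivial equation zero = zero.
Decompose tup/3: tup(times(X1,tup(nil,0,X1)),d,R) = B,  R = times(X1,tup(nil,0,X1)),  k = X1.
Bind B := tup(times(X1,tup(nil,0,X1)),d,R); no other remaining equation mentions B.
Bind R := times(X1,tup(nil,0,X1)); no other remaining equation mentions R. Substituting into the earlier binding gives B := tup(times(X1,tup(nil,0,X1)),d,times(X1,tup(nil,0,X1))).
Bind X1 := k. Substituting into the earlier bindings gives Y1 := times(k,tup(nil,0,k)), B := tup(times(k,tup(nil,0,k)),d,times(k,tup(nil,0,k))), R := times(k,tup(nil,0,k)).
MGU = { Y1 -> times(k,tup(nil,0,k)), B -> tup(times(k,tup(nil,0,k)),d,times(k,tup(nil,0,k))), R -> times(k,tup(nil,0,k)), X1 -> k }, so B -> tup(times(k,tup(nil,0,k)),d,times(k,tup(nil,0,k))).

tup(times(k,tup(nil,0,k)),d,times(k,tup(nil,0,k)))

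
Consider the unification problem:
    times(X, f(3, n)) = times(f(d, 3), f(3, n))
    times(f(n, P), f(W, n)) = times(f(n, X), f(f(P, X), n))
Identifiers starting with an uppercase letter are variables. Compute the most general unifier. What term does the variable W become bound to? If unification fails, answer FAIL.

f(f(d, 3), f(d, 3))

Decompose times/2: X = f(d, 3),  f(3, n) = f(3, n).
Bind X := f(d, 3); substituting into the one remaining equation that mentions X gives: times(f(n, P), f(W, n)) = times(f(n, f(d, 3)), f(f(P, f(d, 3)), n)).
Delete trivial equation f(3, n) = f(3, n).
Decompose times/2: f(n, P) = f(n, f(d, 3)),  f(W, n) = f(f(P, f(d, 3)), n).
Decompose f/2: n = n,  P = f(d, 3).
Delete trivial equation n = n.
Bind P := f(d, 3); substituting into the remaining equation gives: f(W, n) = f(f(f(d, 3), f(d, 3)), n).
Decompose f/2: W = f(f(d, 3), f(d, 3)),  n = n.
Bind W := f(f(d, 3), f(d, 3)); no other remaining equation mentions W.
Delete trivial equation n = n.
MGU = { X ↦ f(d, 3), P ↦ f(d, 3), W ↦ f(f(d, 3), f(d, 3)) }, so W ↦ f(f(d, 3), f(d, 3)).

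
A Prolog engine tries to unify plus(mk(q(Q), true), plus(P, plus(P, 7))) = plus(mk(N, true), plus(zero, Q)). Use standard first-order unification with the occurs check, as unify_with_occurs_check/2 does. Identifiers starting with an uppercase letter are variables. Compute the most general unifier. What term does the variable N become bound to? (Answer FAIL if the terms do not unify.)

q(plus(zero, 7))

Decompose plus/2: mk(q(Q), true) = mk(N, true),  plus(P, plus(P, 7)) = plus(zero, Q).
Decompose mk/2: q(Q) = N,  true = true.
Bind N := q(Q); no other remaining equation mentions N.
Delete trivial equation true = true.
Decompose plus/2: P = zero,  plus(P, 7) = Q.
Bind P := zero; substituting into the remaining equation gives: plus(zero, 7) = Q.
Bind Q := plus(zero, 7). Substituting into the earlier binding gives N := q(plus(zero, 7)).
MGU = { N = q(plus(zero, 7)), P = zero, Q = plus(zero, 7) }, so N = q(plus(zero, 7)).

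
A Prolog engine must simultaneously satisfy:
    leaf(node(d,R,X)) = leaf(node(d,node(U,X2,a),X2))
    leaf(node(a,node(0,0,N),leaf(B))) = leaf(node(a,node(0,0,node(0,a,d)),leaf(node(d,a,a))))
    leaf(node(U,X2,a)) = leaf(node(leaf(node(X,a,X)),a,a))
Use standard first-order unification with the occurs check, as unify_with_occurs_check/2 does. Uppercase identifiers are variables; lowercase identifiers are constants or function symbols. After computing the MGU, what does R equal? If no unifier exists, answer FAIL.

node(leaf(node(a,a,a)),a,a)

Decompose leaf/1: node(d,R,X) = node(d,node(U,X2,a),X2).
Decompose node/3: d = d,  R = node(U,X2,a),  X = X2.
Delete trivial equation d = d.
Bind R := node(U,X2,a); no other remaining equation mentions R.
Bind X := X2; substituting into the one remaining equation that mentions X gives: leaf(node(U,X2,a)) = leaf(node(leaf(node(X2,a,X2)),a,a)).
Decompose leaf/1: node(a,node(0,0,N),leaf(B)) = node(a,node(0,0,node(0,a,d)),leaf(node(d,a,a))).
Decompose node/3: a = a,  node(0,0,N) = node(0,0,node(0,a,d)),  leaf(B) = leaf(node(d,a,a)).
Delete trivial equation a = a.
Decompose node/3: 0 = 0,  0 = 0,  N = node(0,a,d).
Delete trivial equation 0 = 0.
Delete trivial equation 0 = 0.
Bind N := node(0,a,d); no other remaining equation mentions N.
Decompose leaf/1: B = node(d,a,a).
Bind B := node(d,a,a); no other remaining equation mentions B.
Decompose leaf/1: node(U,X2,a) = node(leaf(node(X2,a,X2)),a,a).
Decompose node/3: U = leaf(node(X2,a,X2)),  X2 = a,  a = a.
Bind U := leaf(node(X2,a,X2)); no other remaining equation mentions U. Substituting into the earlier binding gives R := node(leaf(node(X2,a,X2)),X2,a).
Bind X2 := a; no other remaining equation mentions X2. Substituting into the earlier bindings gives R := node(leaf(node(a,a,a)),a,a), X := a, U := leaf(node(a,a,a)).
Delete trivial equation a = a.
MGU = { R ↦ node(leaf(node(a,a,a)),a,a), X ↦ a, N ↦ node(0,a,d), B ↦ node(d,a,a), U ↦ leaf(node(a,a,a)), X2 ↦ a }, so R ↦ node(leaf(node(a,a,a)),a,a).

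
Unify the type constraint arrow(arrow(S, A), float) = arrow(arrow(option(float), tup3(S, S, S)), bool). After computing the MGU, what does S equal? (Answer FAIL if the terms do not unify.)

Decompose arrow/2: arrow(S, A) = arrow(option(float), tup3(S, S, S)),  float = bool.
Decompose arrow/2: S = option(float),  A = tup3(S, S, S).
Bind S := option(float); substituting into the one remaining equation that mentions S gives: A = tup3(option(float), option(float), option(float)).
Bind A := tup3(option(float), option(float), option(float)); no other remaining equation mentions A.
Clash: constants float and bool differ; no unifier exists.

FAIL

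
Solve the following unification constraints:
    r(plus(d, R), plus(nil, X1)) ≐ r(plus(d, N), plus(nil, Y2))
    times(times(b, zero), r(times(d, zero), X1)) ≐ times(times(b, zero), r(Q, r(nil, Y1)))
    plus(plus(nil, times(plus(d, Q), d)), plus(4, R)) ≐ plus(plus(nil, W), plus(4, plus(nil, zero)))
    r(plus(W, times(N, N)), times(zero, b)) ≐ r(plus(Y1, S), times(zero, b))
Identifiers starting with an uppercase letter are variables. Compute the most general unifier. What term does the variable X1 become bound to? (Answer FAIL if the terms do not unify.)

r(nil, times(plus(d, times(d, zero)), d))

Decompose r/2: plus(d, R) ≐ plus(d, N),  plus(nil, X1) ≐ plus(nil, Y2).
Decompose plus/2: d ≐ d,  R ≐ N.
Delete trivial equation d ≐ d.
Bind R := N; substituting into the one remaining equation that mentions R gives: plus(plus(nil, times(plus(d, Q), d)), plus(4, N)) ≐ plus(plus(nil, W), plus(4, plus(nil, zero))).
Decompose plus/2: nil ≐ nil,  X1 ≐ Y2.
Delete trivial equation nil ≐ nil.
Bind X1 := Y2; substituting into the one remaining equation that mentions X1 gives: times(times(b, zero), r(times(d, zero), Y2)) ≐ times(times(b, zero), r(Q, r(nil, Y1))).
Decompose times/2: times(b, zero) ≐ times(b, zero),  r(times(d, zero), Y2) ≐ r(Q, r(nil, Y1)).
Delete trivial equation times(b, zero) ≐ times(b, zero).
Decompose r/2: times(d, zero) ≐ Q,  Y2 ≐ r(nil, Y1).
Bind Q := times(d, zero); substituting into the one remaining equation that mentions Q gives: plus(plus(nil, times(plus(d, times(d, zero)), d)), plus(4, N)) ≐ plus(plus(nil, W), plus(4, plus(nil, zero))).
Bind Y2 := r(nil, Y1); no other remaining equation mentions Y2. Substituting into the earlier binding gives X1 := r(nil, Y1).
Decompose plus/2: plus(nil, times(plus(d, times(d, zero)), d)) ≐ plus(nil, W),  plus(4, N) ≐ plus(4, plus(nil, zero)).
Decompose plus/2: nil ≐ nil,  times(plus(d, times(d, zero)), d) ≐ W.
Delete trivial equation nil ≐ nil.
Bind W := times(plus(d, times(d, zero)), d); substituting into the one remaining equation that mentions W gives: r(plus(times(plus(d, times(d, zero)), d), times(N, N)), times(zero, b)) ≐ r(plus(Y1, S), times(zero, b)).
Decompose plus/2: 4 ≐ 4,  N ≐ plus(nil, zero).
Delete trivial equation 4 ≐ 4.
Bind N := plus(nil, zero); substituting into the remaining equation gives: r(plus(times(plus(d, times(d, zero)), d), times(plus(nil, zero), plus(nil, zero))), times(zero, b)) ≐ r(plus(Y1, S), times(zero, b)). Substituting into the earlier binding gives R := plus(nil, zero).
Decompose r/2: plus(times(plus(d, times(d, zero)), d), times(plus(nil, zero), plus(nil, zero))) ≐ plus(Y1, S),  times(zero, b) ≐ times(zero, b).
Decompose plus/2: times(plus(d, times(d, zero)), d) ≐ Y1,  times(plus(nil, zero), plus(nil, zero)) ≐ S.
Bind Y1 := times(plus(d, times(d, zero)), d); no other remaining equation mentions Y1. Substituting into the earlier bindings gives X1 := r(nil, times(plus(d, times(d, zero)), d)), Y2 := r(nil, times(plus(d, times(d, zero)), d)).
Bind S := times(plus(nil, zero), plus(nil, zero)); no other remaining equation mentions S.
Delete trivial equation times(zero, b) ≐ times(zero, b).
MGU = { R := plus(nil, zero), X1 := r(nil, times(plus(d, times(d, zero)), d)), Q := times(d, zero), Y2 := r(nil, times(plus(d, times(d, zero)), d)), W := times(plus(d, times(d, zero)), d), N := plus(nil, zero), Y1 := times(plus(d, times(d, zero)), d), S := times(plus(nil, zero), plus(nil, zero)) }, so X1 := r(nil, times(plus(d, times(d, zero)), d)).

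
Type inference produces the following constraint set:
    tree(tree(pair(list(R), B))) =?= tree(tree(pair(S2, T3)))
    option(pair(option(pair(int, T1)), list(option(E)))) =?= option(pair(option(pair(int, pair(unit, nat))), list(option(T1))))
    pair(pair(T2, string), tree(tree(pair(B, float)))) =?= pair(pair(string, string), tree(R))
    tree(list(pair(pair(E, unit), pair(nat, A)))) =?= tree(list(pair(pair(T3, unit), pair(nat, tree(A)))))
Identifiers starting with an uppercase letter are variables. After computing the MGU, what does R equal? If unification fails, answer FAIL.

FAIL

Decompose tree/1: tree(pair(list(R), B)) =?= tree(pair(S2, T3)).
Decompose tree/1: pair(list(R), B) =?= pair(S2, T3).
Decompose pair/2: list(R) =?= S2,  B =?= T3.
Bind S2 := list(R); no other remaining equation mentions S2.
Bind B := T3; substituting into the one remaining equation that mentions B gives: pair(pair(T2, string), tree(tree(pair(T3, float)))) =?= pair(pair(string, string), tree(R)).
Decompose option/1: pair(option(pair(int, T1)), list(option(E))) =?= pair(option(pair(int, pair(unit, nat))), list(option(T1))).
Decompose pair/2: option(pair(int, T1)) =?= option(pair(int, pair(unit, nat))),  list(option(E)) =?= list(option(T1)).
Decompose option/1: pair(int, T1) =?= pair(int, pair(unit, nat)).
Decompose pair/2: int =?= int,  T1 =?= pair(unit, nat).
Delete trivial equation int =?= int.
Bind T1 := pair(unit, nat); substituting into the one remaining equation that mentions T1 gives: list(option(E)) =?= list(option(pair(unit, nat))).
Decompose list/1: option(E) =?= option(pair(unit, nat)).
Decompose option/1: E =?= pair(unit, nat).
Bind E := pair(unit, nat); substituting into the one remaining equation that mentions E gives: tree(list(pair(pair(pair(unit, nat), unit), pair(nat, A)))) =?= tree(list(pair(pair(T3, unit), pair(nat, tree(A))))).
Decompose pair/2: pair(T2, string) =?= pair(string, string),  tree(tree(pair(T3, float))) =?= tree(R).
Decompose pair/2: T2 =?= string,  string =?= string.
Bind T2 := string; no other remaining equation mentions T2.
Delete trivial equation string =?= string.
Decompose tree/1: tree(pair(T3, float)) =?= R.
Bind R := tree(pair(T3, float)); no other remaining equation mentions R. Substituting into the earlier binding gives S2 := list(tree(pair(T3, float))).
Decompose tree/1: list(pair(pair(pair(unit, nat), unit), pair(nat, A))) =?= list(pair(pair(T3, unit), pair(nat, tree(A)))).
Decompose list/1: pair(pair(pair(unit, nat), unit), pair(nat, A)) =?= pair(pair(T3, unit), pair(nat, tree(A))).
Decompose pair/2: pair(pair(unit, nat), unit) =?= pair(T3, unit),  pair(nat, A) =?= pair(nat, tree(A)).
Decompose pair/2: pair(unit, nat) =?= T3,  unit =?= unit.
Bind T3 := pair(unit, nat); no other remaining equation mentions T3. Substituting into the earlier bindings gives S2 := list(tree(pair(pair(unit, nat), float))), B := pair(unit, nat), R := tree(pair(pair(unit, nat), float)).
Delete trivial equation unit =?= unit.
Decompose pair/2: nat =?= nat,  A =?= tree(A).
Delete trivial equation nat =?= nat.
Occurs check fails: A occurs in tree(A); the equation A =?= tree(A) has no finite solution.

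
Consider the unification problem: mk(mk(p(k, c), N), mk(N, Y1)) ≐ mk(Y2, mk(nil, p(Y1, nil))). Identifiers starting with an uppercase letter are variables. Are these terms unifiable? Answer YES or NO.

NO

Decompose mk/2: mk(p(k, c), N) ≐ Y2,  mk(N, Y1) ≐ mk(nil, p(Y1, nil)).
Bind Y2 := mk(p(k, c), N); no other remaining equation mentions Y2.
Decompose mk/2: N ≐ nil,  Y1 ≐ p(Y1, nil).
Bind N := nil; no other remaining equation mentions N. Substituting into the earlier binding gives Y2 := mk(p(k, c), nil).
Occurs check fails: Y1 occurs in p(Y1, nil); the equation Y1 ≐ p(Y1, nil) has no finite solution.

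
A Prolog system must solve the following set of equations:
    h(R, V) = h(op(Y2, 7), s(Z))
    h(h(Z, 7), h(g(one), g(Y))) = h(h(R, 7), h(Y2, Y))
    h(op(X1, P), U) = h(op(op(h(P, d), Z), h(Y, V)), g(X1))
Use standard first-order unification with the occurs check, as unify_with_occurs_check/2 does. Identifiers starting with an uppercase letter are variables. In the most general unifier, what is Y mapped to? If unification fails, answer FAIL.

Decompose h/2: R = op(Y2, 7),  V = s(Z).
Bind R := op(Y2, 7); substituting into the one remaining equation that mentions R gives: h(h(Z, 7), h(g(one), g(Y))) = h(h(op(Y2, 7), 7), h(Y2, Y)).
Bind V := s(Z); substituting into the one remaining equation that mentions V gives: h(op(X1, P), U) = h(op(op(h(P, d), Z), h(Y, s(Z))), g(X1)).
Decompose h/2: h(Z, 7) = h(op(Y2, 7), 7),  h(g(one), g(Y)) = h(Y2, Y).
Decompose h/2: Z = op(Y2, 7),  7 = 7.
Bind Z := op(Y2, 7); substituting into the one remaining equation that mentions Z gives: h(op(X1, P), U) = h(op(op(h(P, d), op(Y2, 7)), h(Y, s(op(Y2, 7)))), g(X1)). Substituting into the earlier binding gives V := s(op(Y2, 7)).
Delete trivial equation 7 = 7.
Decompose h/2: g(one) = Y2,  g(Y) = Y.
Bind Y2 := g(one); substituting into the one remaining equation that mentions Y2 gives: h(op(X1, P), U) = h(op(op(h(P, d), op(g(one), 7)), h(Y, s(op(g(one), 7)))), g(X1)). Substituting into the earlier bindings gives R := op(g(one), 7), V := s(op(g(one), 7)), Z := op(g(one), 7).
Occurs check fails: Y occurs in g(Y); the equation Y = g(Y) has no finite solution.

FAIL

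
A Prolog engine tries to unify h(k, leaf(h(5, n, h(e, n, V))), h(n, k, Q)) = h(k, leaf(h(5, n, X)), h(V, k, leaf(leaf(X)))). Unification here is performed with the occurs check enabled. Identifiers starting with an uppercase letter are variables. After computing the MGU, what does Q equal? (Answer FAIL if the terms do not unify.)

leaf(leaf(h(e, n, n)))

Decompose h/3: k = k,  leaf(h(5, n, h(e, n, V))) = leaf(h(5, n, X)),  h(n, k, Q) = h(V, k, leaf(leaf(X))).
Delete trivial equation k = k.
Decompose leaf/1: h(5, n, h(e, n, V)) = h(5, n, X).
Decompose h/3: 5 = 5,  n = n,  h(e, n, V) = X.
Delete trivial equation 5 = 5.
Delete trivial equation n = n.
Bind X := h(e, n, V); substituting into the remaining equation gives: h(n, k, Q) = h(V, k, leaf(leaf(h(e, n, V)))).
Decompose h/3: n = V,  k = k,  Q = leaf(leaf(h(e, n, V))).
Bind V := n; substituting into the one remaining equation that mentions V gives: Q = leaf(leaf(h(e, n, n))). Substituting into the earlier binding gives X := h(e, n, n).
Delete trivial equation k = k.
Bind Q := leaf(leaf(h(e, n, n))).
MGU = { X -> h(e, n, n), V -> n, Q -> leaf(leaf(h(e, n, n))) }, so Q -> leaf(leaf(h(e, n, n))).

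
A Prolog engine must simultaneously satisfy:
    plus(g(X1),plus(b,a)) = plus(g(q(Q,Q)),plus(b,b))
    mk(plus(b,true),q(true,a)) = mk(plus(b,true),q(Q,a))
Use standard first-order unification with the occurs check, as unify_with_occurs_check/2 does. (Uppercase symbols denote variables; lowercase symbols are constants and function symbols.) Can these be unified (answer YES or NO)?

Decompose plus/2: g(X1) = g(q(Q,Q)),  plus(b,a) = plus(b,b).
Decompose g/1: X1 = q(Q,Q).
Bind X1 := q(Q,Q); no other remaining equation mentions X1.
Decompose plus/2: b = b,  a = b.
Delete trivial equation b = b.
Clash: constants a and b differ; no unifier exists.

NO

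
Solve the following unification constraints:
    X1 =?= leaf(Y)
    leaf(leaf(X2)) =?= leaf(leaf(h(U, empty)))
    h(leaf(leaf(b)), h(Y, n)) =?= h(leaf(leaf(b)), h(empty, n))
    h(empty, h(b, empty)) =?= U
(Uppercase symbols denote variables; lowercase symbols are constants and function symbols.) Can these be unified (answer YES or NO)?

YES

Bind X1 := leaf(Y); no other remaining equation mentions X1.
Decompose leaf/1: leaf(X2) =?= leaf(h(U, empty)).
Decompose leaf/1: X2 =?= h(U, empty).
Bind X2 := h(U, empty); no other remaining equation mentions X2.
Decompose h/2: leaf(leaf(b)) =?= leaf(leaf(b)),  h(Y, n) =?= h(empty, n).
Delete trivial equation leaf(leaf(b)) =?= leaf(leaf(b)).
Decompose h/2: Y =?= empty,  n =?= n.
Bind Y := empty; no other remaining equation mentions Y. Substituting into the earlier binding gives X1 := leaf(empty).
Delete trivial equation n =?= n.
Bind U := h(empty, h(b, empty)). Substituting into the earlier binding gives X2 := h(h(empty, h(b, empty)), empty).
No equations remain and no clash or occurs-check failure arose, so a unifier exists.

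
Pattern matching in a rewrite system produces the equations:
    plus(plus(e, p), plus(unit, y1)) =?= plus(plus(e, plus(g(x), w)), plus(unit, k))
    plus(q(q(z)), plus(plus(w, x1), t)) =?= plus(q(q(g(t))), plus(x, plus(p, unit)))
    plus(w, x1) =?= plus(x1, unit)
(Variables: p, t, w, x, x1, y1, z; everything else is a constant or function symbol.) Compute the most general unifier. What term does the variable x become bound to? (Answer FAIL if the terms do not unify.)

plus(unit, unit)

Decompose plus/2: plus(e, p) =?= plus(e, plus(g(x), w)),  plus(unit, y1) =?= plus(unit, k).
Decompose plus/2: e =?= e,  p =?= plus(g(x), w).
Delete trivial equation e =?= e.
Bind p := plus(g(x), w); substituting into the one remaining equation that mentions p gives: plus(q(q(z)), plus(plus(w, x1), t)) =?= plus(q(q(g(t))), plus(x, plus(plus(g(x), w), unit))).
Decompose plus/2: unit =?= unit,  y1 =?= k.
Delete trivial equation unit =?= unit.
Bind y1 := k; no other remaining equation mentions y1.
Decompose plus/2: q(q(z)) =?= q(q(g(t))),  plus(plus(w, x1), t) =?= plus(x, plus(plus(g(x), w), unit)).
Decompose q/1: q(z) =?= q(g(t)).
Decompose q/1: z =?= g(t).
Bind z := g(t); no other remaining equation mentions z.
Decompose plus/2: plus(w, x1) =?= x,  t =?= plus(plus(g(x), w), unit).
Bind x := plus(w, x1); substituting into the one remaining equation that mentions x gives: t =?= plus(plus(g(plus(w, x1)), w), unit). Substituting into the earlier binding gives p := plus(g(plus(w, x1)), w).
Bind t := plus(plus(g(plus(w, x1)), w), unit); no other remaining equation mentions t. Substituting into the earlier binding gives z := g(plus(plus(g(plus(w, x1)), w), unit)).
Decompose plus/2: w =?= x1,  x1 =?= unit.
Bind w := x1; no other remaining equation mentions w. Substituting into the earlier bindings gives p := plus(g(plus(x1, x1)), x1), z := g(plus(plus(g(plus(x1, x1)), x1), unit)), x := plus(x1, x1), t := plus(plus(g(plus(x1, x1)), x1), unit).
Bind x1 := unit. Substituting into the earlier bindings gives p := plus(g(plus(unit, unit)), unit), z := g(plus(plus(g(plus(unit, unit)), unit), unit)), x := plus(unit, unit), t := plus(plus(g(plus(unit, unit)), unit), unit), w := unit.
MGU = { p -> plus(g(plus(unit, unit)), unit), y1 -> k, z -> g(plus(plus(g(plus(unit, unit)), unit), unit)), x -> plus(unit, unit), t -> plus(plus(g(plus(unit, unit)), unit), unit), w -> unit, x1 -> unit }, so x -> plus(unit, unit).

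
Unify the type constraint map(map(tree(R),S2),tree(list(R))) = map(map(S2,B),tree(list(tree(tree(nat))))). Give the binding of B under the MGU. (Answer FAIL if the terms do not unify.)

tree(tree(tree(nat)))

Decompose map/2: map(tree(R),S2) = map(S2,B),  tree(list(R)) = tree(list(tree(tree(nat)))).
Decompose map/2: tree(R) = S2,  S2 = B.
Bind S2 := tree(R); substituting into the one remaining equation that mentions S2 gives: tree(R) = B.
Bind B := tree(R); no other remaining equation mentions B.
Decompose tree/1: list(R) = list(tree(tree(nat))).
Decompose list/1: R = tree(tree(nat)).
Bind R := tree(tree(nat)). Substituting into the earlier bindings gives S2 := tree(tree(tree(nat))), B := tree(tree(tree(nat))).
MGU = { S2 := tree(tree(tree(nat))), B := tree(tree(tree(nat))), R := tree(tree(nat)) }, so B := tree(tree(tree(nat))).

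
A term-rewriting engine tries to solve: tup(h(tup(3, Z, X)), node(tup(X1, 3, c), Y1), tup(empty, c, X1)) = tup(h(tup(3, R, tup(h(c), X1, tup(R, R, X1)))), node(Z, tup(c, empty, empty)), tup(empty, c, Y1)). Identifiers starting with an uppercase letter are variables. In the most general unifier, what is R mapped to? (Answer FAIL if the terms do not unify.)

Decompose tup/3: h(tup(3, Z, X)) = h(tup(3, R, tup(h(c), X1, tup(R, R, X1)))),  node(tup(X1, 3, c), Y1) = node(Z, tup(c, empty, empty)),  tup(empty, c, X1) = tup(empty, c, Y1).
Decompose h/1: tup(3, Z, X) = tup(3, R, tup(h(c), X1, tup(R, R, X1))).
Decompose tup/3: 3 = 3,  Z = R,  X = tup(h(c), X1, tup(R, R, X1)).
Delete trivial equation 3 = 3.
Bind Z := R; substituting into the one remaining equation that mentions Z gives: node(tup(X1, 3, c), Y1) = node(R, tup(c, empty, empty)).
Bind X := tup(h(c), X1, tup(R, R, X1)); no other remaining equation mentions X.
Decompose node/2: tup(X1, 3, c) = R,  Y1 = tup(c, empty, empty).
Bind R := tup(X1, 3, c); no other remaining equation mentions R. Substituting into the earlier bindings gives Z := tup(X1, 3, c), X := tup(h(c), X1, tup(tup(X1, 3, c), tup(X1, 3, c), X1)).
Bind Y1 := tup(c, empty, empty); substituting into the remaining equation gives: tup(empty, c, X1) = tup(empty, c, tup(c, empty, empty)).
Decompose tup/3: empty = empty,  c = c,  X1 = tup(c, empty, empty).
Delete trivial equation empty = empty.
Delete trivial equation c = c.
Bind X1 := tup(c, empty, empty). Substituting into the earlier bindings gives Z := tup(tup(c, empty, empty), 3, c), X := tup(h(c), tup(c, empty, empty), tup(tup(tup(c, empty, empty), 3, c), tup(tup(c, empty, empty), 3, c), tup(c, empty, empty))), R := tup(tup(c, empty, empty), 3, c).
MGU = { Z ↦ tup(tup(c, empty, empty), 3, c), X ↦ tup(h(c), tup(c, empty, empty), tup(tup(tup(c, empty, empty), 3, c), tup(tup(c, empty, empty), 3, c), tup(c, empty, empty))), R ↦ tup(tup(c, empty, empty), 3, c), Y1 ↦ tup(c, empty, empty), X1 ↦ tup(c, empty, empty) }, so R ↦ tup(tup(c, empty, empty), 3, c).

tup(tup(c, empty, empty), 3, c)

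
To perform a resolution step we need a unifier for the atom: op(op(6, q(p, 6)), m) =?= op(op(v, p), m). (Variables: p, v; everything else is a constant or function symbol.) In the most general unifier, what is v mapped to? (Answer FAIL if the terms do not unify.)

FAIL

Decompose op/2: op(6, q(p, 6)) =?= op(v, p),  m =?= m.
Decompose op/2: 6 =?= v,  q(p, 6) =?= p.
Bind v := 6; no other remaining equation mentions v.
Occurs check fails: p occurs in q(p, 6); the equation p =?= q(p, 6) has no finite solution.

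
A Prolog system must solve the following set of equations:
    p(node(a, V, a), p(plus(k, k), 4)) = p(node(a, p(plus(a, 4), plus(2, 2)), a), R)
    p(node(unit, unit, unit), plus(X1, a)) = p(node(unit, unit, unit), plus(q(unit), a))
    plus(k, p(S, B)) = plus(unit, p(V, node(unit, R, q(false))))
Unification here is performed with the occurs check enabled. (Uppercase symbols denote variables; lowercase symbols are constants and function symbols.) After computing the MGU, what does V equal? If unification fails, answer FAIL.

FAIL

Decompose p/2: node(a, V, a) = node(a, p(plus(a, 4), plus(2, 2)), a),  p(plus(k, k), 4) = R.
Decompose node/3: a = a,  V = p(plus(a, 4), plus(2, 2)),  a = a.
Delete trivial equation a = a.
Bind V := p(plus(a, 4), plus(2, 2)); substituting into the one remaining equation that mentions V gives: plus(k, p(S, B)) = plus(unit, p(p(plus(a, 4), plus(2, 2)), node(unit, R, q(false)))).
Delete trivial equation a = a.
Bind R := p(plus(k, k), 4); substituting into the one remaining equation that mentions R gives: plus(k, p(S, B)) = plus(unit, p(p(plus(a, 4), plus(2, 2)), node(unit, p(plus(k, k), 4), q(false)))).
Decompose p/2: node(unit, unit, unit) = node(unit, unit, unit),  plus(X1, a) = plus(q(unit), a).
Delete trivial equation node(unit, unit, unit) = node(unit, unit, unit).
Decompose plus/2: X1 = q(unit),  a = a.
Bind X1 := q(unit); no other remaining equation mentions X1.
Delete trivial equation a = a.
Decompose plus/2: k = unit,  p(S, B) = p(p(plus(a, 4), plus(2, 2)), node(unit, p(plus(k, k), 4), q(false))).
Clash: constants k and unit differ; no unifier exists.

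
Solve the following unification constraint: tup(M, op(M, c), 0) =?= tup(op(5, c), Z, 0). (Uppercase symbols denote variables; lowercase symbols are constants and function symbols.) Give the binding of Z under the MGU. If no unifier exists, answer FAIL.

Decompose tup/3: M =?= op(5, c),  op(M, c) =?= Z,  0 =?= 0.
Bind M := op(5, c); substituting into the one remaining equation that mentions M gives: op(op(5, c), c) =?= Z.
Bind Z := op(op(5, c), c); no other remaining equation mentions Z.
Delete trivial equation 0 =?= 0.
MGU = { M := op(5, c), Z := op(op(5, c), c) }, so Z := op(op(5, c), c).

op(op(5, c), c)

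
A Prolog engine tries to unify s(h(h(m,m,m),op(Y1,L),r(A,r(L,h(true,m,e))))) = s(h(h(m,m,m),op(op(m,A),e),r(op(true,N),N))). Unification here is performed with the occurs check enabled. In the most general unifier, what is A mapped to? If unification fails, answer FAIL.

Decompose s/1: h(h(m,m,m),op(Y1,L),r(A,r(L,h(true,m,e)))) = h(h(m,m,m),op(op(m,A),e),r(op(true,N),N)).
Decompose h/3: h(m,m,m) = h(m,m,m),  op(Y1,L) = op(op(m,A),e),  r(A,r(L,h(true,m,e))) = r(op(true,N),N).
Delete trivial equation h(m,m,m) = h(m,m,m).
Decompose op/2: Y1 = op(m,A),  L = e.
Bind Y1 := op(m,A); no other remaining equation mentions Y1.
Bind L := e; substituting into the remaining equation gives: r(A,r(e,h(true,m,e))) = r(op(true,N),N).
Decompose r/2: A = op(true,N),  r(e,h(true,m,e)) = N.
Bind A := op(true,N); no other remaining equation mentions A. Substituting into the earlier binding gives Y1 := op(m,op(true,N)).
Bind N := r(e,h(true,m,e)). Substituting into the earlier bindings gives Y1 := op(m,op(true,r(e,h(true,m,e)))), A := op(true,r(e,h(true,m,e))).
MGU = { Y1 -> op(m,op(true,r(e,h(true,m,e)))), L -> e, A -> op(true,r(e,h(true,m,e))), N -> r(e,h(true,m,e)) }, so A -> op(true,r(e,h(true,m,e))).

op(true,r(e,h(true,m,e)))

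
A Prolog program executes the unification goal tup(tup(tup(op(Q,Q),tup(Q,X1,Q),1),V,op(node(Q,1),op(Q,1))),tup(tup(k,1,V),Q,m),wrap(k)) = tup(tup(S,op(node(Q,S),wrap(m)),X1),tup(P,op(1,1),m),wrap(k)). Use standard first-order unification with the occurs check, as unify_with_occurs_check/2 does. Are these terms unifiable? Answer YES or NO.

YES

Decompose tup/3: tup(tup(op(Q,Q),tup(Q,X1,Q),1),V,op(node(Q,1),op(Q,1))) = tup(S,op(node(Q,S),wrap(m)),X1),  tup(tup(k,1,V),Q,m) = tup(P,op(1,1),m),  wrap(k) = wrap(k).
Decompose tup/3: tup(op(Q,Q),tup(Q,X1,Q),1) = S,  V = op(node(Q,S),wrap(m)),  op(node(Q,1),op(Q,1)) = X1.
Bind S := tup(op(Q,Q),tup(Q,X1,Q),1); substituting into the one remaining equation that mentions S gives: V = op(node(Q,tup(op(Q,Q),tup(Q,X1,Q),1)),wrap(m)).
Bind V := op(node(Q,tup(op(Q,Q),tup(Q,X1,Q),1)),wrap(m)); substituting into the one remaining equation that mentions V gives: tup(tup(k,1,op(node(Q,tup(op(Q,Q),tup(Q,X1,Q),1)),wrap(m))),Q,m) = tup(P,op(1,1),m).
Bind X1 := op(node(Q,1),op(Q,1)); substituting into the one remaining equation that mentions X1 gives: tup(tup(k,1,op(node(Q,tup(op(Q,Q),tup(Q,op(node(Q,1),op(Q,1)),Q),1)),wrap(m))),Q,m) = tup(P,op(1,1),m). Substituting into the earlier bindings gives S := tup(op(Q,Q),tup(Q,op(node(Q,1),op(Q,1)),Q),1), V := op(node(Q,tup(op(Q,Q),tup(Q,op(node(Q,1),op(Q,1)),Q),1)),wrap(m)).
Decompose tup/3: tup(k,1,op(node(Q,tup(op(Q,Q),tup(Q,op(node(Q,1),op(Q,1)),Q),1)),wrap(m))) = P,  Q = op(1,1),  m = m.
Bind P := tup(k,1,op(node(Q,tup(op(Q,Q),tup(Q,op(node(Q,1),op(Q,1)),Q),1)),wrap(m))); no other remaining equation mentions P.
Bind Q := op(1,1); no other remaining equation mentions Q. Substituting into the earlier bindings gives S := tup(op(op(1,1),op(1,1)),tup(op(1,1),op(node(op(1,1),1),op(op(1,1),1)),op(1,1)),1), V := op(node(op(1,1),tup(op(op(1,1),op(1,1)),tup(op(1,1),op(node(op(1,1),1),op(op(1,1),1)),op(1,1)),1)),wrap(m)), X1 := op(node(op(1,1),1),op(op(1,1),1)), P := tup(k,1,op(node(op(1,1),tup(op(op(1,1),op(1,1)),tup(op(1,1),op(node(op(1,1),1),op(op(1,1),1)),op(1,1)),1)),wrap(m))).
Delete trivial equation m = m.
Delete trivial equation wrap(k) = wrap(k).
No equations remain and no clash or occurs-check failure arose, so a unifier exists.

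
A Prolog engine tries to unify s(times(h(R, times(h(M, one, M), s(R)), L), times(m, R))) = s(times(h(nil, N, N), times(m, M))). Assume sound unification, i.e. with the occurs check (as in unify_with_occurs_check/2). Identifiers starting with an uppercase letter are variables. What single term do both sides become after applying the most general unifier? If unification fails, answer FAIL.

s(times(h(nil, times(h(nil, one, nil), s(nil)), times(h(nil, one, nil), s(nil))), times(m, nil)))

Decompose s/1: times(h(R, times(h(M, one, M), s(R)), L), times(m, R)) = times(h(nil, N, N), times(m, M)).
Decompose times/2: h(R, times(h(M, one, M), s(R)), L) = h(nil, N, N),  times(m, R) = times(m, M).
Decompose h/3: R = nil,  times(h(M, one, M), s(R)) = N,  L = N.
Bind R := nil; substituting into the 2 remaining equations that mention R gives: times(h(M, one, M), s(nil)) = N,  times(m, nil) = times(m, M).
Bind N := times(h(M, one, M), s(nil)); substituting into the one remaining equation that mentions N gives: L = times(h(M, one, M), s(nil)).
Bind L := times(h(M, one, M), s(nil)); no other remaining equation mentions L.
Decompose times/2: m = m,  nil = M.
Delete trivial equation m = m.
Bind M := nil. Substituting into the earlier bindings gives N := times(h(nil, one, nil), s(nil)), L := times(h(nil, one, nil), s(nil)).
Applying the MGU to either side gives s(times(h(nil, times(h(nil, one, nil), s(nil)), times(h(nil, one, nil), s(nil))), times(m, nil))).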